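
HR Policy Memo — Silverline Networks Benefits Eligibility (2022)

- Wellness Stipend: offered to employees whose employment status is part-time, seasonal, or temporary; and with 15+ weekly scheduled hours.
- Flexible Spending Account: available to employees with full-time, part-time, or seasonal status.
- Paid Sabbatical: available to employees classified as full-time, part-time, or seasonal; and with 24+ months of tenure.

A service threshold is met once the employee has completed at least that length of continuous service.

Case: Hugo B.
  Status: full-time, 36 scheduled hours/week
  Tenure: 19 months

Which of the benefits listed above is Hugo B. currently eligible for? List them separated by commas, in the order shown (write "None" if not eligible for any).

Wellness Stipend — status full-time ✗ (requires part-time, seasonal, or temporary) → not eligible.
Flexible Spending Account — status full-time ✓ → eligible.
Paid Sabbatical — status full-time ✓; service 19 months < 24 months ✗ → not eligible.

Flexible Spending Account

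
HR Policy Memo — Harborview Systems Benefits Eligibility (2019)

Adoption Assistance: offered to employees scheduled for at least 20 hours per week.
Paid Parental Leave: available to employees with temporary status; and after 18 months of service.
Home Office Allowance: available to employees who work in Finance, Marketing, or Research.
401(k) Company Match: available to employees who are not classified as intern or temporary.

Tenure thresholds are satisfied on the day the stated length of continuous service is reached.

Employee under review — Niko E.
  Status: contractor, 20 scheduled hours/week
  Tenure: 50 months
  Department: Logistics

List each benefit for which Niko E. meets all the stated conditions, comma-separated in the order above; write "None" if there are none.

Adoption Assistance — 20 hrs/wk ≥ 20 ✓ → eligible.
Paid Parental Leave — status contractor ✗ (requires temporary) → not eligible.
Home Office Allowance — dept Logistics ✗ → not eligible.
401(k) Company Match — status contractor ✓ (not excluded) → eligible.

Adoption Assistance, 401(k) Company Match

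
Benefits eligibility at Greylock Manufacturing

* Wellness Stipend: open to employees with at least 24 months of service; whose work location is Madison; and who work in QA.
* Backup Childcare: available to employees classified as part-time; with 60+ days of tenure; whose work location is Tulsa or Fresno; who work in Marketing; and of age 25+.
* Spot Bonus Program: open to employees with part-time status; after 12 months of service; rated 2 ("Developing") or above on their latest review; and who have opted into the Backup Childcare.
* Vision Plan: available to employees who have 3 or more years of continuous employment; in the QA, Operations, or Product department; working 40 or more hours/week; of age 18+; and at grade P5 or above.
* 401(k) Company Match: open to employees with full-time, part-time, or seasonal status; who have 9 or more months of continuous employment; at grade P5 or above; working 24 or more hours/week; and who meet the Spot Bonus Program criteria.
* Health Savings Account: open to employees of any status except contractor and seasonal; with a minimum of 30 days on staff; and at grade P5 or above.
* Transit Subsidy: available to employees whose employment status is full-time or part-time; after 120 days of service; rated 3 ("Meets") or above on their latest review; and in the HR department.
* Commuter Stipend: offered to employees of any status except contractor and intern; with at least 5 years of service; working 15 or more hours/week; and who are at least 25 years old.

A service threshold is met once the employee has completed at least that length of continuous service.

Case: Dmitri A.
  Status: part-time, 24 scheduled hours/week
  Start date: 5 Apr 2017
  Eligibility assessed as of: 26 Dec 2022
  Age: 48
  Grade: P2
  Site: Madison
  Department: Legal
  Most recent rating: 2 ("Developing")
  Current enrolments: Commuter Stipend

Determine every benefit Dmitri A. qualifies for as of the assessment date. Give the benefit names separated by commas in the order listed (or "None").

Service from 5 Apr 2017 to 26 Dec 2022: 2091 days.
Wellness Stipend — service 2091 days ≥ 24 months (≈720 days) ✓; site Madison ✓; dept Legal ✗ → not eligible.
Backup Childcare — status part-time ✓; service 2091 days ≥ 60 days ✓; site Madison ✗ (not Tulsa or Fresno) → not eligible.
Spot Bonus Program — status part-time ✓; service 2091 days ≥ 12 months (≈360 days) ✓; rating 2 ≥ 2 ✓; not enrolled in Backup Childcare ✗ → not eligible.
Vision Plan — service 2091 days ≥ 3 years (≈1095 days) ✓; dept Legal ✗ → not eligible.
401(k) Company Match — status part-time ✓; service 2091 days ≥ 9 months (≈270 days) ✓; grade P2 < P5 ✗ → not eligible.
Health Savings Account — status part-time ✓ (not excluded); service 2091 days ≥ 30 days ✓; grade P2 < P5 ✗ → not eligible.
Transit Subsidy — status part-time ✓; service 2091 days ≥ 120 days ✓; rating 2 < 3 ✗ → not eligible.
Commuter Stipend — status part-time ✓ (not excluded); service 2091 days ≥ 5 years (≈1825 days) ✓; 24 hrs/wk ≥ 15 ✓; age 48 ≥ 25 ✓ → eligible.

Commuter Stipend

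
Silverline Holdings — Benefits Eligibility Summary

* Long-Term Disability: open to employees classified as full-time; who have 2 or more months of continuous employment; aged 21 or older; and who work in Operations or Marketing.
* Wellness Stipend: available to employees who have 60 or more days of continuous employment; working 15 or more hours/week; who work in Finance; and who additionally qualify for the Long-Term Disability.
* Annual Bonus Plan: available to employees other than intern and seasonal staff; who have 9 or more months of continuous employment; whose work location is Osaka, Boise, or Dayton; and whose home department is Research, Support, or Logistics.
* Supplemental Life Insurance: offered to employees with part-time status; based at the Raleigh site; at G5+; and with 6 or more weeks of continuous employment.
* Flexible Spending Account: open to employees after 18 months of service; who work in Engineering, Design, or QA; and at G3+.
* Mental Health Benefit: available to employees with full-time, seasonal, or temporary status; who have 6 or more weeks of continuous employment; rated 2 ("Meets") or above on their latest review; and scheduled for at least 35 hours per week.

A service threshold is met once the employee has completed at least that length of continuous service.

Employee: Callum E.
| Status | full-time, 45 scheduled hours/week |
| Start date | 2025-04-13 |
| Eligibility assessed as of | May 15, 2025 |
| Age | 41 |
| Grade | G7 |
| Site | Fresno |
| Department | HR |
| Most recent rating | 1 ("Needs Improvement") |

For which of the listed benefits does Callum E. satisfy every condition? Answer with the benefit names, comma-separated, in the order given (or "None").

None

Service from 2025-04-13 to May 15, 2025: 32 days.
Long-Term Disability — status full-time ✓; service 32 days < 2 months (≈60 days) ✗ → not eligible.
Wellness Stipend — service 32 days < 60 days ✗ → not eligible.
Annual Bonus Plan — status full-time ✓ (not excluded); service 32 days < 9 months (≈270 days) ✗ → not eligible.
Supplemental Life Insurance — status full-time ✗ (requires part-time) → not eligible.
Flexible Spending Account — service 32 days < 18 months (≈540 days) ✗ → not eligible.
Mental Health Benefit — status full-time ✓; service 32 days < 6 weeks (≈42 days) ✗ → not eligible.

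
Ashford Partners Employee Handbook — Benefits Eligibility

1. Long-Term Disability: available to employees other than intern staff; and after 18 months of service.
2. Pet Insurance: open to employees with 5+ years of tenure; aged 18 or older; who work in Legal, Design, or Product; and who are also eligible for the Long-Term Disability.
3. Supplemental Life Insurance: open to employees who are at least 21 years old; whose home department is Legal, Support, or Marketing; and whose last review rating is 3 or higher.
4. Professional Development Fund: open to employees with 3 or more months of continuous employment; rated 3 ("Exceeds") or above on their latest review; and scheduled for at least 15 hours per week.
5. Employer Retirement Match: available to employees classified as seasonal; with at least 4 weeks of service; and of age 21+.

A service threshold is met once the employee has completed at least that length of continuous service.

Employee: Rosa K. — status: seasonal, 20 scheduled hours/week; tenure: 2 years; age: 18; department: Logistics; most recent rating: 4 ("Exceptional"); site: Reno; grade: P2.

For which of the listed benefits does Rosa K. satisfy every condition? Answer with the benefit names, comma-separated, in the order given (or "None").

Long-Term Disability — status seasonal ✓ (not excluded); service 2 years ≥ 18 months (≈540 days) ✓ → eligible.
Pet Insurance — service 2 years < 5 years ✗ → not eligible.
Supplemental Life Insurance — age 18 < 21 ✗ → not eligible.
Professional Development Fund — service 2 years ≥ 3 months (≈90 days) ✓; rating 4 ≥ 3 ✓; 20 hrs/wk ≥ 15 ✓ → eligible.
Employer Retirement Match — status seasonal ✓; service 2 years ≥ 4 weeks (≈28 days) ✓; age 18 < 21 ✗ → not eligible.

Long-Term Disability, Professional Development Fund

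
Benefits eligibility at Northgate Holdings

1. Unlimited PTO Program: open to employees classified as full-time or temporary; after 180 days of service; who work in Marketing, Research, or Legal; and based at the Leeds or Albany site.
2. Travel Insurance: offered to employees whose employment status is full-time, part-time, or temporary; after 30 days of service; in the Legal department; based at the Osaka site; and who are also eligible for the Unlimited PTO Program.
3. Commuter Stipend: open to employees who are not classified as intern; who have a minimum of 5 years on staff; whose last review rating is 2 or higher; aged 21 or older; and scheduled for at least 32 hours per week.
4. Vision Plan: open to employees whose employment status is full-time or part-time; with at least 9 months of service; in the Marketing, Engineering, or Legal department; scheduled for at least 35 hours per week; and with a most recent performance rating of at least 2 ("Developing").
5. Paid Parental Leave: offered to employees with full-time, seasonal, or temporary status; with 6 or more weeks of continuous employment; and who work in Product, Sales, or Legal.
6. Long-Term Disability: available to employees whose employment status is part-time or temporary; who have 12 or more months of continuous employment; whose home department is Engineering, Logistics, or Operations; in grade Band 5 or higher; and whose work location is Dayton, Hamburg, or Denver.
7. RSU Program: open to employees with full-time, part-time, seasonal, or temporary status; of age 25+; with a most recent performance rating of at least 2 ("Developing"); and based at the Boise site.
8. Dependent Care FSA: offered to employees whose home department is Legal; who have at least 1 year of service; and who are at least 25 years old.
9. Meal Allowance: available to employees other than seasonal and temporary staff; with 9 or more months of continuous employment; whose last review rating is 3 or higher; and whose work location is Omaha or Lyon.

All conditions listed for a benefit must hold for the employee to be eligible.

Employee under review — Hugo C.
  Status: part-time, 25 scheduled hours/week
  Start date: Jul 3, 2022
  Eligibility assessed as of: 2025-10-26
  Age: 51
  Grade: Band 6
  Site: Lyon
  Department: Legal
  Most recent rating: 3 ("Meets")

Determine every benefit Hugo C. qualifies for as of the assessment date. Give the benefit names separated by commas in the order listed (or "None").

Dependent Care FSA, Meal Allowance

Service from Jul 3, 2022 to 2025-10-26: 1211 days.
Unlimited PTO Program — status part-time ✗ (requires full-time or temporary) → not eligible.
Travel Insurance — status part-time ✓; service 1211 days ≥ 30 days ✓; dept Legal ✓; site Lyon ✗ (not Osaka) → not eligible.
Commuter Stipend — status part-time ✓ (not excluded); service 1211 days < 5 years (≈1825 days) ✗ → not eligible.
Vision Plan — status part-time ✓; service 1211 days ≥ 9 months (≈270 days) ✓; dept Legal ✓; 25 hrs/wk < 35 ✗ → not eligible.
Paid Parental Leave — status part-time ✗ (requires full-time, seasonal, or temporary) → not eligible.
Long-Term Disability — status part-time ✓; service 1211 days ≥ 12 months (≈360 days) ✓; dept Legal ✗ → not eligible.
RSU Program — status part-time ✓; age 51 ≥ 25 ✓; rating 3 ≥ 2 ✓; site Lyon ✗ (not Boise) → not eligible.
Dependent Care FSA — dept Legal ✓; service 1211 days ≥ 1 year (≈365 days) ✓; age 51 ≥ 25 ✓ → eligible.
Meal Allowance — status part-time ✓ (not excluded); service 1211 days ≥ 9 months (≈270 days) ✓; rating 3 ≥ 3 ✓; site Lyon ✓ → eligible.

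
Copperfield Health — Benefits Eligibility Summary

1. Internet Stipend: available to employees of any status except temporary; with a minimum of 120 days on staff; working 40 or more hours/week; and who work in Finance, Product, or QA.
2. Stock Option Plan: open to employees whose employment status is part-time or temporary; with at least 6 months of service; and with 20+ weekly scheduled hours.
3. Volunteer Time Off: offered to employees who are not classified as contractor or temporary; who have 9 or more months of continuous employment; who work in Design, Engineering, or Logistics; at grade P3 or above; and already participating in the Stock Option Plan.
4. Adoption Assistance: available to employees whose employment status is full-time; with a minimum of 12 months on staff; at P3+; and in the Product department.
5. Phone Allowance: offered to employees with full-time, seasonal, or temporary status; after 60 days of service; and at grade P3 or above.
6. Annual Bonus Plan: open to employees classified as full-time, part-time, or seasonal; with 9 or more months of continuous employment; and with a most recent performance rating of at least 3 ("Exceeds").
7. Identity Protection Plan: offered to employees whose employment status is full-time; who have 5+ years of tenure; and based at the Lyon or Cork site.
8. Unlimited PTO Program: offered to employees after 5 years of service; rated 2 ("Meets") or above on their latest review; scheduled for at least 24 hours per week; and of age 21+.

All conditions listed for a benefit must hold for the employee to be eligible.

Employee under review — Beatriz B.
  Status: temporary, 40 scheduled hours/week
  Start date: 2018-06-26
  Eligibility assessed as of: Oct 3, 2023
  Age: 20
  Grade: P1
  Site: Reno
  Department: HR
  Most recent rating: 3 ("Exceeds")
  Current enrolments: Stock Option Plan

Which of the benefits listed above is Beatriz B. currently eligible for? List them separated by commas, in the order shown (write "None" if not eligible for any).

Stock Option Plan

Service from 2018-06-26 to Oct 3, 2023: 1925 days.
Internet Stipend — status temporary ✗ (excluded) → not eligible.
Stock Option Plan — status temporary ✓; service 1925 days ≥ 6 months (≈180 days) ✓; 40 hrs/wk ≥ 20 ✓ → eligible.
Volunteer Time Off — status temporary ✗ (excluded) → not eligible.
Adoption Assistance — status temporary ✗ (requires full-time) → not eligible.
Phone Allowance — status temporary ✓; service 1925 days ≥ 60 days ✓; grade P1 < P3 ✗ → not eligible.
Annual Bonus Plan — status temporary ✗ (requires full-time, part-time, or seasonal) → not eligible.
Identity Protection Plan — status temporary ✗ (requires full-time) → not eligible.
Unlimited PTO Program — service 1925 days ≥ 5 years (≈1825 days) ✓; rating 3 ≥ 2 ✓; 40 hrs/wk ≥ 24 ✓; age 20 < 21 ✗ → not eligible.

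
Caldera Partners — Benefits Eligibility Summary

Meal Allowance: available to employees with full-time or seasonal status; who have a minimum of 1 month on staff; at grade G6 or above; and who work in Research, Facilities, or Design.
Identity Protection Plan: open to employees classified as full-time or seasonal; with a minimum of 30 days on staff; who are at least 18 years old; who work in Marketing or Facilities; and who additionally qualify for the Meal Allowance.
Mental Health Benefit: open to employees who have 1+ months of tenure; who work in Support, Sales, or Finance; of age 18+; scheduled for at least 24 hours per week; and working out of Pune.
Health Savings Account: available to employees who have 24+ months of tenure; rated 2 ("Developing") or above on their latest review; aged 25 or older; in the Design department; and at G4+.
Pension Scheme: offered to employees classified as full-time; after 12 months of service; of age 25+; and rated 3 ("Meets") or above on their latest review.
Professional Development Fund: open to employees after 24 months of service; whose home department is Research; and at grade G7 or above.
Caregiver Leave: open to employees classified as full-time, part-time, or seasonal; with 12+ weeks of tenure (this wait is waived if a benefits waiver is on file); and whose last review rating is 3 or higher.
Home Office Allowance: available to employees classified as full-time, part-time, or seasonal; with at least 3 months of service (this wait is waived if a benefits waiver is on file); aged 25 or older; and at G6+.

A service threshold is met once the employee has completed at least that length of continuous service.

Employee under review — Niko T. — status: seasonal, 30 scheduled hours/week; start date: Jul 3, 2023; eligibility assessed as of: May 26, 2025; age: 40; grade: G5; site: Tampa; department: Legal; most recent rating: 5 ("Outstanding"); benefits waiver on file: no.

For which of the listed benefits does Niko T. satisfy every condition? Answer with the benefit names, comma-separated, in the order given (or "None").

Caregiver Leave

Service from Jul 3, 2023 to May 26, 2025: 693 days.
Meal Allowance — status seasonal ✓; service 693 days ≥ 1 month (≈30 days) ✓; grade G5 < G6 ✗ → not eligible.
Identity Protection Plan — status seasonal ✓; service 693 days ≥ 30 days ✓; age 40 ≥ 18 ✓; dept Legal ✗ → not eligible.
Mental Health Benefit — service 693 days ≥ 1 month (≈30 days) ✓; dept Legal ✗ → not eligible.
Health Savings Account — service 693 days < 24 months (≈720 days) ✗ → not eligible.
Pension Scheme — status seasonal ✗ (requires full-time) → not eligible.
Professional Development Fund — service 693 days < 24 months (≈720 days) ✗ → not eligible.
Caregiver Leave — status seasonal ✓; no waiver, service 693 days ≥ 12 weeks (≈84 days) ✓; rating 5 ≥ 3 ✓ → eligible.
Home Office Allowance — status seasonal ✓; no waiver, service 693 days ≥ 3 months (≈90 days) ✓; age 40 ≥ 25 ✓; grade G5 < G6 ✗ → not eligible.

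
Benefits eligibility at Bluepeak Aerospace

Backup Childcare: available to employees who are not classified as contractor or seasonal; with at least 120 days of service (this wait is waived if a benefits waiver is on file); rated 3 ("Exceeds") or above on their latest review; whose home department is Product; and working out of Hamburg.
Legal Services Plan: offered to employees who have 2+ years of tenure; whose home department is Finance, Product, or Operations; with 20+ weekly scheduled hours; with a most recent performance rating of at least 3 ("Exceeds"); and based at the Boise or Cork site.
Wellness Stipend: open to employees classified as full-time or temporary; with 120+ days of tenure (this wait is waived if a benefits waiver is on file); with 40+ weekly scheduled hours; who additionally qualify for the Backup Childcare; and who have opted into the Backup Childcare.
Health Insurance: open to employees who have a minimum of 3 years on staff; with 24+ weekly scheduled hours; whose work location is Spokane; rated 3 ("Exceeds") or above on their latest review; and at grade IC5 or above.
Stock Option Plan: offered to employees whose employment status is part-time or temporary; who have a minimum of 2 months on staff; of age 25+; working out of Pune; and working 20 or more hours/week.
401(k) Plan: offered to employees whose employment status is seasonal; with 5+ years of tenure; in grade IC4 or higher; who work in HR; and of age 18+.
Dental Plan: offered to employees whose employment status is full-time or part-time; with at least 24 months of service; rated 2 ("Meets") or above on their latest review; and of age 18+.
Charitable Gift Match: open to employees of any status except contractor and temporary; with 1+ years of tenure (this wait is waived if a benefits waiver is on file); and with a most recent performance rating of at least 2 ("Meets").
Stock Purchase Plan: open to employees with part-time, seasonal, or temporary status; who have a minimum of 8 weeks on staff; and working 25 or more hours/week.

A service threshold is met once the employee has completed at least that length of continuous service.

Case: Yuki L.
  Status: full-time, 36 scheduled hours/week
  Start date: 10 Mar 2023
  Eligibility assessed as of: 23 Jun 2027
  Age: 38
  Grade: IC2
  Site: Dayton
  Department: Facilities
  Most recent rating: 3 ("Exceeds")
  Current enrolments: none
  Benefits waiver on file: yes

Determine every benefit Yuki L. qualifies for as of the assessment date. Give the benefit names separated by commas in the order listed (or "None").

Dental Plan, Charitable Gift Match

Service from 10 Mar 2023 to 23 Jun 2027: 1566 days.
Backup Childcare — status full-time ✓ (not excluded); benefits waiver on file ✓; rating 3 ≥ 3 ✓; dept Facilities ✗ → not eligible.
Legal Services Plan — service 1566 days ≥ 2 years (≈730 days) ✓; dept Facilities ✗ → not eligible.
Wellness Stipend — status full-time ✓; benefits waiver on file ✓; 36 hrs/wk < 40 ✗ → not eligible.
Health Insurance — service 1566 days ≥ 3 years (≈1095 days) ✓; 36 hrs/wk ≥ 24 ✓; site Dayton ✗ (not Spokane) → not eligible.
Stock Option Plan — status full-time ✗ (requires part-time or temporary) → not eligible.
401(k) Plan — status full-time ✗ (requires seasonal) → not eligible.
Dental Plan — status full-time ✓; service 1566 days ≥ 24 months (≈720 days) ✓; rating 3 ≥ 2 ✓; age 38 ≥ 18 ✓ → eligible.
Charitable Gift Match — status full-time ✓ (not excluded); benefits waiver on file ✓; rating 3 ≥ 2 ✓ → eligible.
Stock Purchase Plan — status full-time ✗ (requires part-time, seasonal, or temporary) → not eligible.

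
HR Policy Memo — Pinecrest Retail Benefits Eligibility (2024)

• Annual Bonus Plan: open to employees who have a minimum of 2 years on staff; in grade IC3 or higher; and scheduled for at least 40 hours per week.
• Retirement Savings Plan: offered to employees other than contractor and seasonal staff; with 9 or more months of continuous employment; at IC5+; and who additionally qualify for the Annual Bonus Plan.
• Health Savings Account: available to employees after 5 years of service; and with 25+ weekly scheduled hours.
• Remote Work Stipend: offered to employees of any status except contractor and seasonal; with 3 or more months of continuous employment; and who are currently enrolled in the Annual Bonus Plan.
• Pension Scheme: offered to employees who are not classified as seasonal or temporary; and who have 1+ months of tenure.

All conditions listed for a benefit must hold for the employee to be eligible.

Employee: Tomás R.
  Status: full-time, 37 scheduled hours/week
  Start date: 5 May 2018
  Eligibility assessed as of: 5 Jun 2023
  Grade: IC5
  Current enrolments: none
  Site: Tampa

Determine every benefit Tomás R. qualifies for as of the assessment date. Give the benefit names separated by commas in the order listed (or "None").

Health Savings Account, Pension Scheme

Service from 5 May 2018 to 5 Jun 2023: 1857 days.
Annual Bonus Plan — service 1857 days ≥ 2 years (≈730 days) ✓; grade IC5 ≥ IC3 ✓; 37 hrs/wk < 40 ✗ → not eligible.
Retirement Savings Plan — status full-time ✓ (not excluded); service 1857 days ≥ 9 months (≈270 days) ✓; grade IC5 ≥ IC5 ✓; not eligible for Annual Bonus Plan ✗ → not eligible.
Health Savings Account — service 1857 days ≥ 5 years (≈1825 days) ✓; 37 hrs/wk ≥ 25 ✓ → eligible.
Remote Work Stipend — status full-time ✓ (not excluded); service 1857 days ≥ 3 months (≈90 days) ✓; not enrolled in Annual Bonus Plan ✗ → not eligible.
Pension Scheme — status full-time ✓ (not excluded); service 1857 days ≥ 1 month (≈30 days) ✓ → eligible.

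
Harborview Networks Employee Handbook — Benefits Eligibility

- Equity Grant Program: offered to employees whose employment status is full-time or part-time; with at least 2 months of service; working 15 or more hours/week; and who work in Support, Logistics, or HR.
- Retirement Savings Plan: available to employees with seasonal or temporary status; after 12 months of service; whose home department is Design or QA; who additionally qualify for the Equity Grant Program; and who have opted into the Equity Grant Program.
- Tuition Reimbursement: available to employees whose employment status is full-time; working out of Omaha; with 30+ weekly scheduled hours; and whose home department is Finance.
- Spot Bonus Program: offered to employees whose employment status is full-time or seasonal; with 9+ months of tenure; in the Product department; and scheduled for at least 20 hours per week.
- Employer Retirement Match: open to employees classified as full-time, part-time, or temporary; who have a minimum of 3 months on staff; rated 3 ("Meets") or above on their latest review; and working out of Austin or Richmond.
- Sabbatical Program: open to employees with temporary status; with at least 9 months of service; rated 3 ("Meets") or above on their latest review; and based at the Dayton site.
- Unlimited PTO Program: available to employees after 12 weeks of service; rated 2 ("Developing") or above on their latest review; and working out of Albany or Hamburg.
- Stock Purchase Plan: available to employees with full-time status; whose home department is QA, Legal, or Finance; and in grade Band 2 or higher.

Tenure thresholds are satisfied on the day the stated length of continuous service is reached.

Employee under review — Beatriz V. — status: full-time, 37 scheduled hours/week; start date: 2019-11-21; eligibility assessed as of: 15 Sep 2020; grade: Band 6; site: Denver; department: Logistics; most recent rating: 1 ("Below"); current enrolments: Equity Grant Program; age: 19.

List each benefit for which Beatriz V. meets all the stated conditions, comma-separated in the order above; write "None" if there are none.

Service from 2019-11-21 to 15 Sep 2020: 299 days.
Equity Grant Program — status full-time ✓; service 299 days ≥ 2 months (≈60 days) ✓; 37 hrs/wk ≥ 15 ✓; dept Logistics ✓ → eligible.
Retirement Savings Plan — status full-time ✗ (requires seasonal or temporary) → not eligible.
Tuition Reimbursement — status full-time ✓; site Denver ✗ (not Omaha) → not eligible.
Spot Bonus Program — status full-time ✓; service 299 days ≥ 9 months (≈270 days) ✓; dept Logistics ✗ → not eligible.
Employer Retirement Match — status full-time ✓; service 299 days ≥ 3 months (≈90 days) ✓; rating 1 < 3 ✗ → not eligible.
Sabbatical Program — status full-time ✗ (requires temporary) → not eligible.
Unlimited PTO Program — service 299 days ≥ 12 weeks (≈84 days) ✓; rating 1 < 2 ✗ → not eligible.
Stock Purchase Plan — status full-time ✓; dept Logistics ✗ → not eligible.

Equity Grant Program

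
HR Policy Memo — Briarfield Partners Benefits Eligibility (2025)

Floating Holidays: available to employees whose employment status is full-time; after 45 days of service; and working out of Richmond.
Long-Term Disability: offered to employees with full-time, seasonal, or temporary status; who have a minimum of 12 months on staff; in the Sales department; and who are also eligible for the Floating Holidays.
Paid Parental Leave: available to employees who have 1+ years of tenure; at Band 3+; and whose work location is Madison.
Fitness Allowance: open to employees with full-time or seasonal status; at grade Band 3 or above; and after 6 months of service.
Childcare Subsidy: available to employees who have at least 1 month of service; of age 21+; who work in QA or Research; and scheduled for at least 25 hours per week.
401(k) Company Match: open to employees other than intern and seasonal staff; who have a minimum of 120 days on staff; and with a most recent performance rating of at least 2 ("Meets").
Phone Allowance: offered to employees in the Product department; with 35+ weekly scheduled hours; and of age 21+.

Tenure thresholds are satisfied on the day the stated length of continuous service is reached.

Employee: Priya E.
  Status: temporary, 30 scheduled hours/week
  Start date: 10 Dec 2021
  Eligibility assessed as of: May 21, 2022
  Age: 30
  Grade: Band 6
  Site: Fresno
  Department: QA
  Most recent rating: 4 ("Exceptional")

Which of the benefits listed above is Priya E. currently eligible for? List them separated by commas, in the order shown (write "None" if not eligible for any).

Service from 10 Dec 2021 to May 21, 2022: 162 days.
Floating Holidays — status temporary ✗ (requires full-time) → not eligible.
Long-Term Disability — status temporary ✓; service 162 days < 12 months (≈360 days) ✗ → not eligible.
Paid Parental Leave — service 162 days < 1 year (≈365 days) ✗ → not eligible.
Fitness Allowance — status temporary ✗ (requires full-time or seasonal) → not eligible.
Childcare Subsidy — service 162 days ≥ 1 month (≈30 days) ✓; age 30 ≥ 21 ✓; dept QA ✓; 30 hrs/wk ≥ 25 ✓ → eligible.
401(k) Company Match — status temporary ✓ (not excluded); service 162 days ≥ 120 days ✓; rating 4 ≥ 2 ✓ → eligible.
Phone Allowance — dept QA ✗ → not eligible.

Childcare Subsidy, 401(k) Company Match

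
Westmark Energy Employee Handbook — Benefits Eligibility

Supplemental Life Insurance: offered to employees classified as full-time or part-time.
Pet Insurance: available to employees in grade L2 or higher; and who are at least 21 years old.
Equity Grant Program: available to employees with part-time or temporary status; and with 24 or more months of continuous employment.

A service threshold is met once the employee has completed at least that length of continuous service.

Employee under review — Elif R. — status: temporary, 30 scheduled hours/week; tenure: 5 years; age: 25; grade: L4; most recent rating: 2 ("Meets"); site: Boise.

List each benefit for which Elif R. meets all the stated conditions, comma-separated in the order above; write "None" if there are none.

Supplemental Life Insurance — status temporary ✗ (requires full-time or part-time) → not eligible.
Pet Insurance — grade L4 ≥ L2 ✓; age 25 ≥ 21 ✓ → eligible.
Equity Grant Program — status temporary ✓; service 5 years ≥ 24 months (≈720 days) ✓ → eligible.

Pet Insurance, Equity Grant Program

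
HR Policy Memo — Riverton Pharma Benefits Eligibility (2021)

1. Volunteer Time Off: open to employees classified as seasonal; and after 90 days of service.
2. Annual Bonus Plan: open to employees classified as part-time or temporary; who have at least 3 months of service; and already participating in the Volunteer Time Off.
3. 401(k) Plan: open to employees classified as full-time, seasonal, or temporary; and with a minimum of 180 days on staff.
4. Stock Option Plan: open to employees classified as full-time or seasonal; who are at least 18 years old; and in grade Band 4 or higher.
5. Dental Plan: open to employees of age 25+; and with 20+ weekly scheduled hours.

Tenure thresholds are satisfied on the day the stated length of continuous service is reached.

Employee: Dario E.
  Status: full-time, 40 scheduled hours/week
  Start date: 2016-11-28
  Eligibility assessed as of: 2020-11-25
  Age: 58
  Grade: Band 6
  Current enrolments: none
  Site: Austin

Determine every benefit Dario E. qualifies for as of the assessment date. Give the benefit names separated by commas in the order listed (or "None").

Service from 2016-11-28 to 2020-11-25: 1458 days.
Volunteer Time Off — status full-time ✗ (requires seasonal) → not eligible.
Annual Bonus Plan — status full-time ✗ (requires part-time or temporary) → not eligible.
401(k) Plan — status full-time ✓; service 1458 days ≥ 180 days ✓ → eligible.
Stock Option Plan — status full-time ✓; age 58 ≥ 18 ✓; grade Band 6 ≥ Band 4 ✓ → eligible.
Dental Plan — age 58 ≥ 25 ✓; 40 hrs/wk ≥ 20 ✓ → eligible.

401(k) Plan, Stock Option Plan, Dental Plan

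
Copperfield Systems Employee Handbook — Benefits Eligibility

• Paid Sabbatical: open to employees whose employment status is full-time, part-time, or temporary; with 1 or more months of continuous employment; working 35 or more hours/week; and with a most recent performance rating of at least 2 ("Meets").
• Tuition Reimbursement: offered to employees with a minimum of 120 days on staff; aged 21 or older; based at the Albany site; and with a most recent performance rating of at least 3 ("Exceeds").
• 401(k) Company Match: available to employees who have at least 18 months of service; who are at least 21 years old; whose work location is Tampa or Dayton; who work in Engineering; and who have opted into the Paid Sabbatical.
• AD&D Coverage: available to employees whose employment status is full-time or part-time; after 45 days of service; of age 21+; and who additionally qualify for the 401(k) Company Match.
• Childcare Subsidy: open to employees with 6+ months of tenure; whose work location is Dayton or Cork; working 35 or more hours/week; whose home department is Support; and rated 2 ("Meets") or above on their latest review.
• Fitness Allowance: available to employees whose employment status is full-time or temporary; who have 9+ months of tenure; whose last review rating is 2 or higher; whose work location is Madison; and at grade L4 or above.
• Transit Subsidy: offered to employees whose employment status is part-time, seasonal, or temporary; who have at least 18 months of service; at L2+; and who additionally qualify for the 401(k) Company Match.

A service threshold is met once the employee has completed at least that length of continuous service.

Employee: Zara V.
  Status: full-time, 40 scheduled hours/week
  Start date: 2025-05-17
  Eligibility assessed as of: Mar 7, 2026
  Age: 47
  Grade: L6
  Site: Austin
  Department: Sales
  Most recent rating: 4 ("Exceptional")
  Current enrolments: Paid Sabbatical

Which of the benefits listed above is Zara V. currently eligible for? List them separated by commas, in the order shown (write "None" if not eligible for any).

Service from 2025-05-17 to Mar 7, 2026: 294 days.
Paid Sabbatical — status full-time ✓; service 294 days ≥ 1 month (≈30 days) ✓; 40 hrs/wk ≥ 35 ✓; rating 4 ≥ 2 ✓ → eligible.
Tuition Reimbursement — service 294 days ≥ 120 days ✓; age 47 ≥ 21 ✓; site Austin ✗ (not Albany) → not eligible.
401(k) Company Match — service 294 days < 18 months (≈540 days) ✗ → not eligible.
AD&D Coverage — status full-time ✓; service 294 days ≥ 45 days ✓; age 47 ≥ 21 ✓; not eligible for 401(k) Company Match ✗ → not eligible.
Childcare Subsidy — service 294 days ≥ 6 months (≈180 days) ✓; site Austin ✗ (not Dayton or Cork) → not eligible.
Fitness Allowance — status full-time ✓; service 294 days ≥ 9 months (≈270 days) ✓; rating 4 ≥ 2 ✓; site Austin ✗ (not Madison) → not eligible.
Transit Subsidy — status full-time ✗ (requires part-time, seasonal, or temporary) → not eligible.

Paid Sabbatical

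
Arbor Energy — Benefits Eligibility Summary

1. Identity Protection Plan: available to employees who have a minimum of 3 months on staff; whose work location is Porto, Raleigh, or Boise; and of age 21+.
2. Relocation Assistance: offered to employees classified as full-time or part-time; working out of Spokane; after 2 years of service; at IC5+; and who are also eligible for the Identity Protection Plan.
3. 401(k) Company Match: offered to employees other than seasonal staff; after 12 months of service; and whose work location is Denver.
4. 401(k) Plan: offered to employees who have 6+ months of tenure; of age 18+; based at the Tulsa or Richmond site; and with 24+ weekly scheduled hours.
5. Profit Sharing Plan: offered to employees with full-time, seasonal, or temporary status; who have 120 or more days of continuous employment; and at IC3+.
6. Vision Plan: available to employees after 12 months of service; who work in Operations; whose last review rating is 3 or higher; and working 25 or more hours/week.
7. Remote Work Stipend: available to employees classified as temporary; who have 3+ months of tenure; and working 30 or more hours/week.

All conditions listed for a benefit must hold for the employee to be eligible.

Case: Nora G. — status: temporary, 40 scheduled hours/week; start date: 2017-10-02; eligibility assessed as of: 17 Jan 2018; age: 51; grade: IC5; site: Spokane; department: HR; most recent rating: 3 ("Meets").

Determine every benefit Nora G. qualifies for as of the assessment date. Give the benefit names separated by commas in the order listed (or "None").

Service from 2017-10-02 to 17 Jan 2018: 107 days.
Identity Protection Plan — service 107 days ≥ 3 months (≈90 days) ✓; site Spokane ✗ (not Porto, Raleigh, or Boise) → not eligible.
Relocation Assistance — status temporary ✗ (requires full-time or part-time) → not eligible.
401(k) Company Match — status temporary ✓ (not excluded); service 107 days < 12 months (≈360 days) ✗ → not eligible.
401(k) Plan — service 107 days < 6 months (≈180 days) ✗ → not eligible.
Profit Sharing Plan — status temporary ✓; service 107 days < 120 days ✗ → not eligible.
Vision Plan — service 107 days < 12 months (≈360 days) ✗ → not eligible.
Remote Work Stipend — status temporary ✓; service 107 days ≥ 3 months (≈90 days) ✓; 40 hrs/wk ≥ 30 ✓ → eligible.

Remote Work Stipend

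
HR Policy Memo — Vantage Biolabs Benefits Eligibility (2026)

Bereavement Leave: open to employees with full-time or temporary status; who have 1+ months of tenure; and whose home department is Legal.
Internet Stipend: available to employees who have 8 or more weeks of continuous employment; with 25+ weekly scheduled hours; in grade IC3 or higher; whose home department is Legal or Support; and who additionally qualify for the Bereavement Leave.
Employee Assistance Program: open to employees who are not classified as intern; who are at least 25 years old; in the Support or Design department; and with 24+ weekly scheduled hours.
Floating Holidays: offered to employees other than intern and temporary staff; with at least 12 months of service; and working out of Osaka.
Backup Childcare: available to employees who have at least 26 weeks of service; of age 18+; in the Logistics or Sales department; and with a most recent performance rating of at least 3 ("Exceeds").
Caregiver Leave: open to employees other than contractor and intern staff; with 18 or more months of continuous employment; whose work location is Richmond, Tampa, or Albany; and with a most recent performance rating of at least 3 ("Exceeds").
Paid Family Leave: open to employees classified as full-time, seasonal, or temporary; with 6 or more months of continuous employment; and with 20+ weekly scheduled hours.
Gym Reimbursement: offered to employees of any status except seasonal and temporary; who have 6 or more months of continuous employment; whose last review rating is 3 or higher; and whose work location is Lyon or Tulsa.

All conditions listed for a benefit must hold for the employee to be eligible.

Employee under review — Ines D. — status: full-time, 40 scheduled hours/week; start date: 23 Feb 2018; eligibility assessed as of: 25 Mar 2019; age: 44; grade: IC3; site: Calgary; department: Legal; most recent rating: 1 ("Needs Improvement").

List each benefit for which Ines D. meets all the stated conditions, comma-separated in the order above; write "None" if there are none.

Bereavement Leave, Internet Stipend, Paid Family Leave

Service from 23 Feb 2018 to 25 Mar 2019: 395 days.
Bereavement Leave — status full-time ✓; service 395 days ≥ 1 month (≈30 days) ✓; dept Legal ✓ → eligible.
Internet Stipend — service 395 days ≥ 8 weeks (≈56 days) ✓; 40 hrs/wk ≥ 25 ✓; grade IC3 ≥ IC3 ✓; dept Legal ✓; eligible for Bereavement Leave ✓ → eligible.
Employee Assistance Program — status full-time ✓ (not excluded); age 44 ≥ 25 ✓; dept Legal ✗ → not eligible.
Floating Holidays — status full-time ✓ (not excluded); service 395 days ≥ 12 months (≈360 days) ✓; site Calgary ✗ (not Osaka) → not eligible.
Backup Childcare — service 395 days ≥ 26 weeks (≈182 days) ✓; age 44 ≥ 18 ✓; dept Legal ✗ → not eligible.
Caregiver Leave — status full-time ✓ (not excluded); service 395 days < 18 months (≈540 days) ✗ → not eligible.
Paid Family Leave — status full-time ✓; service 395 days ≥ 6 months (≈180 days) ✓; 40 hrs/wk ≥ 20 ✓ → eligible.
Gym Reimbursement — status full-time ✓ (not excluded); service 395 days ≥ 6 months (≈180 days) ✓; rating 1 < 3 ✗ → not eligible.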